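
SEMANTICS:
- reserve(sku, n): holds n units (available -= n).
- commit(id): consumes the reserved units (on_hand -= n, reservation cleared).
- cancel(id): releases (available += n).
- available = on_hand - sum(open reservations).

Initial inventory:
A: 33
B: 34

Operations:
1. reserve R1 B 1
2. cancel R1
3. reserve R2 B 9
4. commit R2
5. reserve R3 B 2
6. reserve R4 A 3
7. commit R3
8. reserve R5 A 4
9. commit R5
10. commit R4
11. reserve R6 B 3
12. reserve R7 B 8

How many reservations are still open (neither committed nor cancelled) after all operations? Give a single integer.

Step 1: reserve R1 B 1 -> on_hand[A=33 B=34] avail[A=33 B=33] open={R1}
Step 2: cancel R1 -> on_hand[A=33 B=34] avail[A=33 B=34] open={}
Step 3: reserve R2 B 9 -> on_hand[A=33 B=34] avail[A=33 B=25] open={R2}
Step 4: commit R2 -> on_hand[A=33 B=25] avail[A=33 B=25] open={}
Step 5: reserve R3 B 2 -> on_hand[A=33 B=25] avail[A=33 B=23] open={R3}
Step 6: reserve R4 A 3 -> on_hand[A=33 B=25] avail[A=30 B=23] open={R3,R4}
Step 7: commit R3 -> on_hand[A=33 B=23] avail[A=30 B=23] open={R4}
Step 8: reserve R5 A 4 -> on_hand[A=33 B=23] avail[A=26 B=23] open={R4,R5}
Step 9: commit R5 -> on_hand[A=29 B=23] avail[A=26 B=23] open={R4}
Step 10: commit R4 -> on_hand[A=26 B=23] avail[A=26 B=23] open={}
Step 11: reserve R6 B 3 -> on_hand[A=26 B=23] avail[A=26 B=20] open={R6}
Step 12: reserve R7 B 8 -> on_hand[A=26 B=23] avail[A=26 B=12] open={R6,R7}
Open reservations: ['R6', 'R7'] -> 2

Answer: 2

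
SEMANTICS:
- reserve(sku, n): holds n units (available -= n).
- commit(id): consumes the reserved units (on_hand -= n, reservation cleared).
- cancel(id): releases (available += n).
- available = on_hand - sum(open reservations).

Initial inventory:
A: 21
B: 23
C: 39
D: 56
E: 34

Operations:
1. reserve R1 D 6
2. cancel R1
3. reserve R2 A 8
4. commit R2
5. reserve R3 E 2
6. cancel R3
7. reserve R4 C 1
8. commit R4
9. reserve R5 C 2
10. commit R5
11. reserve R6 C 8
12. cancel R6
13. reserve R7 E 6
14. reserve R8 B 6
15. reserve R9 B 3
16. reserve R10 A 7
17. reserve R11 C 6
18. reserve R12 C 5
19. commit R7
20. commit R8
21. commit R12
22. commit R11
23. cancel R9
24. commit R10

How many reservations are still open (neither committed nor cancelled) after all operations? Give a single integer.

Step 1: reserve R1 D 6 -> on_hand[A=21 B=23 C=39 D=56 E=34] avail[A=21 B=23 C=39 D=50 E=34] open={R1}
Step 2: cancel R1 -> on_hand[A=21 B=23 C=39 D=56 E=34] avail[A=21 B=23 C=39 D=56 E=34] open={}
Step 3: reserve R2 A 8 -> on_hand[A=21 B=23 C=39 D=56 E=34] avail[A=13 B=23 C=39 D=56 E=34] open={R2}
Step 4: commit R2 -> on_hand[A=13 B=23 C=39 D=56 E=34] avail[A=13 B=23 C=39 D=56 E=34] open={}
Step 5: reserve R3 E 2 -> on_hand[A=13 B=23 C=39 D=56 E=34] avail[A=13 B=23 C=39 D=56 E=32] open={R3}
Step 6: cancel R3 -> on_hand[A=13 B=23 C=39 D=56 E=34] avail[A=13 B=23 C=39 D=56 E=34] open={}
Step 7: reserve R4 C 1 -> on_hand[A=13 B=23 C=39 D=56 E=34] avail[A=13 B=23 C=38 D=56 E=34] open={R4}
Step 8: commit R4 -> on_hand[A=13 B=23 C=38 D=56 E=34] avail[A=13 B=23 C=38 D=56 E=34] open={}
Step 9: reserve R5 C 2 -> on_hand[A=13 B=23 C=38 D=56 E=34] avail[A=13 B=23 C=36 D=56 E=34] open={R5}
Step 10: commit R5 -> on_hand[A=13 B=23 C=36 D=56 E=34] avail[A=13 B=23 C=36 D=56 E=34] open={}
Step 11: reserve R6 C 8 -> on_hand[A=13 B=23 C=36 D=56 E=34] avail[A=13 B=23 C=28 D=56 E=34] open={R6}
Step 12: cancel R6 -> on_hand[A=13 B=23 C=36 D=56 E=34] avail[A=13 B=23 C=36 D=56 E=34] open={}
Step 13: reserve R7 E 6 -> on_hand[A=13 B=23 C=36 D=56 E=34] avail[A=13 B=23 C=36 D=56 E=28] open={R7}
Step 14: reserve R8 B 6 -> on_hand[A=13 B=23 C=36 D=56 E=34] avail[A=13 B=17 C=36 D=56 E=28] open={R7,R8}
Step 15: reserve R9 B 3 -> on_hand[A=13 B=23 C=36 D=56 E=34] avail[A=13 B=14 C=36 D=56 E=28] open={R7,R8,R9}
Step 16: reserve R10 A 7 -> on_hand[A=13 B=23 C=36 D=56 E=34] avail[A=6 B=14 C=36 D=56 E=28] open={R10,R7,R8,R9}
Step 17: reserve R11 C 6 -> on_hand[A=13 B=23 C=36 D=56 E=34] avail[A=6 B=14 C=30 D=56 E=28] open={R10,R11,R7,R8,R9}
Step 18: reserve R12 C 5 -> on_hand[A=13 B=23 C=36 D=56 E=34] avail[A=6 B=14 C=25 D=56 E=28] open={R10,R11,R12,R7,R8,R9}
Step 19: commit R7 -> on_hand[A=13 B=23 C=36 D=56 E=28] avail[A=6 B=14 C=25 D=56 E=28] open={R10,R11,R12,R8,R9}
Step 20: commit R8 -> on_hand[A=13 B=17 C=36 D=56 E=28] avail[A=6 B=14 C=25 D=56 E=28] open={R10,R11,R12,R9}
Step 21: commit R12 -> on_hand[A=13 B=17 C=31 D=56 E=28] avail[A=6 B=14 C=25 D=56 E=28] open={R10,R11,R9}
Step 22: commit R11 -> on_hand[A=13 B=17 C=25 D=56 E=28] avail[A=6 B=14 C=25 D=56 E=28] open={R10,R9}
Step 23: cancel R9 -> on_hand[A=13 B=17 C=25 D=56 E=28] avail[A=6 B=17 C=25 D=56 E=28] open={R10}
Step 24: commit R10 -> on_hand[A=6 B=17 C=25 D=56 E=28] avail[A=6 B=17 C=25 D=56 E=28] open={}
Open reservations: [] -> 0

Answer: 0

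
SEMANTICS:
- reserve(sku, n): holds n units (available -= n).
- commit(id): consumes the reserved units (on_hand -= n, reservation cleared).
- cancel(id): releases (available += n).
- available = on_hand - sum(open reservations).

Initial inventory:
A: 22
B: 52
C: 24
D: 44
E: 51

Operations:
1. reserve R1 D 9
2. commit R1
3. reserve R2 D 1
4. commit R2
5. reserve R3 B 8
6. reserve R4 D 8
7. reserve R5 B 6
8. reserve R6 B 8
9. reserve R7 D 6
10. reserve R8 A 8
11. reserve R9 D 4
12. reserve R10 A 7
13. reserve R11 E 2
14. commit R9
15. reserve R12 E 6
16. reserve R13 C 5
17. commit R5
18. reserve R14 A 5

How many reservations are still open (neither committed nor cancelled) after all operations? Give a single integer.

Step 1: reserve R1 D 9 -> on_hand[A=22 B=52 C=24 D=44 E=51] avail[A=22 B=52 C=24 D=35 E=51] open={R1}
Step 2: commit R1 -> on_hand[A=22 B=52 C=24 D=35 E=51] avail[A=22 B=52 C=24 D=35 E=51] open={}
Step 3: reserve R2 D 1 -> on_hand[A=22 B=52 C=24 D=35 E=51] avail[A=22 B=52 C=24 D=34 E=51] open={R2}
Step 4: commit R2 -> on_hand[A=22 B=52 C=24 D=34 E=51] avail[A=22 B=52 C=24 D=34 E=51] open={}
Step 5: reserve R3 B 8 -> on_hand[A=22 B=52 C=24 D=34 E=51] avail[A=22 B=44 C=24 D=34 E=51] open={R3}
Step 6: reserve R4 D 8 -> on_hand[A=22 B=52 C=24 D=34 E=51] avail[A=22 B=44 C=24 D=26 E=51] open={R3,R4}
Step 7: reserve R5 B 6 -> on_hand[A=22 B=52 C=24 D=34 E=51] avail[A=22 B=38 C=24 D=26 E=51] open={R3,R4,R5}
Step 8: reserve R6 B 8 -> on_hand[A=22 B=52 C=24 D=34 E=51] avail[A=22 B=30 C=24 D=26 E=51] open={R3,R4,R5,R6}
Step 9: reserve R7 D 6 -> on_hand[A=22 B=52 C=24 D=34 E=51] avail[A=22 B=30 C=24 D=20 E=51] open={R3,R4,R5,R6,R7}
Step 10: reserve R8 A 8 -> on_hand[A=22 B=52 C=24 D=34 E=51] avail[A=14 B=30 C=24 D=20 E=51] open={R3,R4,R5,R6,R7,R8}
Step 11: reserve R9 D 4 -> on_hand[A=22 B=52 C=24 D=34 E=51] avail[A=14 B=30 C=24 D=16 E=51] open={R3,R4,R5,R6,R7,R8,R9}
Step 12: reserve R10 A 7 -> on_hand[A=22 B=52 C=24 D=34 E=51] avail[A=7 B=30 C=24 D=16 E=51] open={R10,R3,R4,R5,R6,R7,R8,R9}
Step 13: reserve R11 E 2 -> on_hand[A=22 B=52 C=24 D=34 E=51] avail[A=7 B=30 C=24 D=16 E=49] open={R10,R11,R3,R4,R5,R6,R7,R8,R9}
Step 14: commit R9 -> on_hand[A=22 B=52 C=24 D=30 E=51] avail[A=7 B=30 C=24 D=16 E=49] open={R10,R11,R3,R4,R5,R6,R7,R8}
Step 15: reserve R12 E 6 -> on_hand[A=22 B=52 C=24 D=30 E=51] avail[A=7 B=30 C=24 D=16 E=43] open={R10,R11,R12,R3,R4,R5,R6,R7,R8}
Step 16: reserve R13 C 5 -> on_hand[A=22 B=52 C=24 D=30 E=51] avail[A=7 B=30 C=19 D=16 E=43] open={R10,R11,R12,R13,R3,R4,R5,R6,R7,R8}
Step 17: commit R5 -> on_hand[A=22 B=46 C=24 D=30 E=51] avail[A=7 B=30 C=19 D=16 E=43] open={R10,R11,R12,R13,R3,R4,R6,R7,R8}
Step 18: reserve R14 A 5 -> on_hand[A=22 B=46 C=24 D=30 E=51] avail[A=2 B=30 C=19 D=16 E=43] open={R10,R11,R12,R13,R14,R3,R4,R6,R7,R8}
Open reservations: ['R10', 'R11', 'R12', 'R13', 'R14', 'R3', 'R4', 'R6', 'R7', 'R8'] -> 10

Answer: 10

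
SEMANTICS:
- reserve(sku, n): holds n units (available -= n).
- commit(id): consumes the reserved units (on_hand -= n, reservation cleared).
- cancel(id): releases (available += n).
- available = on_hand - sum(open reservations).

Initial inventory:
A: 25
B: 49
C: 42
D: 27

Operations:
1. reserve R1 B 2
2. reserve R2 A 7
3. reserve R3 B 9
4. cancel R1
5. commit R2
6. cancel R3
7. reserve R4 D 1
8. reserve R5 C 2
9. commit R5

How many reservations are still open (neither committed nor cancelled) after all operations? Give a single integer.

Step 1: reserve R1 B 2 -> on_hand[A=25 B=49 C=42 D=27] avail[A=25 B=47 C=42 D=27] open={R1}
Step 2: reserve R2 A 7 -> on_hand[A=25 B=49 C=42 D=27] avail[A=18 B=47 C=42 D=27] open={R1,R2}
Step 3: reserve R3 B 9 -> on_hand[A=25 B=49 C=42 D=27] avail[A=18 B=38 C=42 D=27] open={R1,R2,R3}
Step 4: cancel R1 -> on_hand[A=25 B=49 C=42 D=27] avail[A=18 B=40 C=42 D=27] open={R2,R3}
Step 5: commit R2 -> on_hand[A=18 B=49 C=42 D=27] avail[A=18 B=40 C=42 D=27] open={R3}
Step 6: cancel R3 -> on_hand[A=18 B=49 C=42 D=27] avail[A=18 B=49 C=42 D=27] open={}
Step 7: reserve R4 D 1 -> on_hand[A=18 B=49 C=42 D=27] avail[A=18 B=49 C=42 D=26] open={R4}
Step 8: reserve R5 C 2 -> on_hand[A=18 B=49 C=42 D=27] avail[A=18 B=49 C=40 D=26] open={R4,R5}
Step 9: commit R5 -> on_hand[A=18 B=49 C=40 D=27] avail[A=18 B=49 C=40 D=26] open={R4}
Open reservations: ['R4'] -> 1

Answer: 1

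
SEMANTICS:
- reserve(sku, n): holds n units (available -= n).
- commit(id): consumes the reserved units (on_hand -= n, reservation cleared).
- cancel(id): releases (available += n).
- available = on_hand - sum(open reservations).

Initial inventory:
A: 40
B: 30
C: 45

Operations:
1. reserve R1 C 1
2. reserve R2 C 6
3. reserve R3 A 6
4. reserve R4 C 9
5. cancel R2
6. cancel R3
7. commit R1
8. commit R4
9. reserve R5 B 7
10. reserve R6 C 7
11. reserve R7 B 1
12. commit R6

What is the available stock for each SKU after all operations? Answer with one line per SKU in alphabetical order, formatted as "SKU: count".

Answer: A: 40
B: 22
C: 28

Derivation:
Step 1: reserve R1 C 1 -> on_hand[A=40 B=30 C=45] avail[A=40 B=30 C=44] open={R1}
Step 2: reserve R2 C 6 -> on_hand[A=40 B=30 C=45] avail[A=40 B=30 C=38] open={R1,R2}
Step 3: reserve R3 A 6 -> on_hand[A=40 B=30 C=45] avail[A=34 B=30 C=38] open={R1,R2,R3}
Step 4: reserve R4 C 9 -> on_hand[A=40 B=30 C=45] avail[A=34 B=30 C=29] open={R1,R2,R3,R4}
Step 5: cancel R2 -> on_hand[A=40 B=30 C=45] avail[A=34 B=30 C=35] open={R1,R3,R4}
Step 6: cancel R3 -> on_hand[A=40 B=30 C=45] avail[A=40 B=30 C=35] open={R1,R4}
Step 7: commit R1 -> on_hand[A=40 B=30 C=44] avail[A=40 B=30 C=35] open={R4}
Step 8: commit R4 -> on_hand[A=40 B=30 C=35] avail[A=40 B=30 C=35] open={}
Step 9: reserve R5 B 7 -> on_hand[A=40 B=30 C=35] avail[A=40 B=23 C=35] open={R5}
Step 10: reserve R6 C 7 -> on_hand[A=40 B=30 C=35] avail[A=40 B=23 C=28] open={R5,R6}
Step 11: reserve R7 B 1 -> on_hand[A=40 B=30 C=35] avail[A=40 B=22 C=28] open={R5,R6,R7}
Step 12: commit R6 -> on_hand[A=40 B=30 C=28] avail[A=40 B=22 C=28] open={R5,R7}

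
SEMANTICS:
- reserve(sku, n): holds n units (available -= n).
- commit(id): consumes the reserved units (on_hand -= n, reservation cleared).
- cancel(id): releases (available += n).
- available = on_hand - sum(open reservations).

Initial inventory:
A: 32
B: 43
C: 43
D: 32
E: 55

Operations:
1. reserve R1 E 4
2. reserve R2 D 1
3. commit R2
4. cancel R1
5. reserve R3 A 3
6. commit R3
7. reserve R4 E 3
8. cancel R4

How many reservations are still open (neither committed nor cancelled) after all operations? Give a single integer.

Step 1: reserve R1 E 4 -> on_hand[A=32 B=43 C=43 D=32 E=55] avail[A=32 B=43 C=43 D=32 E=51] open={R1}
Step 2: reserve R2 D 1 -> on_hand[A=32 B=43 C=43 D=32 E=55] avail[A=32 B=43 C=43 D=31 E=51] open={R1,R2}
Step 3: commit R2 -> on_hand[A=32 B=43 C=43 D=31 E=55] avail[A=32 B=43 C=43 D=31 E=51] open={R1}
Step 4: cancel R1 -> on_hand[A=32 B=43 C=43 D=31 E=55] avail[A=32 B=43 C=43 D=31 E=55] open={}
Step 5: reserve R3 A 3 -> on_hand[A=32 B=43 C=43 D=31 E=55] avail[A=29 B=43 C=43 D=31 E=55] open={R3}
Step 6: commit R3 -> on_hand[A=29 B=43 C=43 D=31 E=55] avail[A=29 B=43 C=43 D=31 E=55] open={}
Step 7: reserve R4 E 3 -> on_hand[A=29 B=43 C=43 D=31 E=55] avail[A=29 B=43 C=43 D=31 E=52] open={R4}
Step 8: cancel R4 -> on_hand[A=29 B=43 C=43 D=31 E=55] avail[A=29 B=43 C=43 D=31 E=55] open={}
Open reservations: [] -> 0

Answer: 0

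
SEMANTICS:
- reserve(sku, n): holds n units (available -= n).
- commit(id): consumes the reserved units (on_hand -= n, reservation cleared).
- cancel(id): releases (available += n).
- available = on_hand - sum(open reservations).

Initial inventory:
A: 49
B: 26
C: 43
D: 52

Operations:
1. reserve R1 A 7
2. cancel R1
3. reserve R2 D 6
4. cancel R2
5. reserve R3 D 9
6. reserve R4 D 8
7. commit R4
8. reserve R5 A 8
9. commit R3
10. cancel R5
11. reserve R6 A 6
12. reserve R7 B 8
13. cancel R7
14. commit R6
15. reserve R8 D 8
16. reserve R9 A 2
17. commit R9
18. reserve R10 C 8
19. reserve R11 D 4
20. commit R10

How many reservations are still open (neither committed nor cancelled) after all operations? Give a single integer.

Answer: 2

Derivation:
Step 1: reserve R1 A 7 -> on_hand[A=49 B=26 C=43 D=52] avail[A=42 B=26 C=43 D=52] open={R1}
Step 2: cancel R1 -> on_hand[A=49 B=26 C=43 D=52] avail[A=49 B=26 C=43 D=52] open={}
Step 3: reserve R2 D 6 -> on_hand[A=49 B=26 C=43 D=52] avail[A=49 B=26 C=43 D=46] open={R2}
Step 4: cancel R2 -> on_hand[A=49 B=26 C=43 D=52] avail[A=49 B=26 C=43 D=52] open={}
Step 5: reserve R3 D 9 -> on_hand[A=49 B=26 C=43 D=52] avail[A=49 B=26 C=43 D=43] open={R3}
Step 6: reserve R4 D 8 -> on_hand[A=49 B=26 C=43 D=52] avail[A=49 B=26 C=43 D=35] open={R3,R4}
Step 7: commit R4 -> on_hand[A=49 B=26 C=43 D=44] avail[A=49 B=26 C=43 D=35] open={R3}
Step 8: reserve R5 A 8 -> on_hand[A=49 B=26 C=43 D=44] avail[A=41 B=26 C=43 D=35] open={R3,R5}
Step 9: commit R3 -> on_hand[A=49 B=26 C=43 D=35] avail[A=41 B=26 C=43 D=35] open={R5}
Step 10: cancel R5 -> on_hand[A=49 B=26 C=43 D=35] avail[A=49 B=26 C=43 D=35] open={}
Step 11: reserve R6 A 6 -> on_hand[A=49 B=26 C=43 D=35] avail[A=43 B=26 C=43 D=35] open={R6}
Step 12: reserve R7 B 8 -> on_hand[A=49 B=26 C=43 D=35] avail[A=43 B=18 C=43 D=35] open={R6,R7}
Step 13: cancel R7 -> on_hand[A=49 B=26 C=43 D=35] avail[A=43 B=26 C=43 D=35] open={R6}
Step 14: commit R6 -> on_hand[A=43 B=26 C=43 D=35] avail[A=43 B=26 C=43 D=35] open={}
Step 15: reserve R8 D 8 -> on_hand[A=43 B=26 C=43 D=35] avail[A=43 B=26 C=43 D=27] open={R8}
Step 16: reserve R9 A 2 -> on_hand[A=43 B=26 C=43 D=35] avail[A=41 B=26 C=43 D=27] open={R8,R9}
Step 17: commit R9 -> on_hand[A=41 B=26 C=43 D=35] avail[A=41 B=26 C=43 D=27] open={R8}
Step 18: reserve R10 C 8 -> on_hand[A=41 B=26 C=43 D=35] avail[A=41 B=26 C=35 D=27] open={R10,R8}
Step 19: reserve R11 D 4 -> on_hand[A=41 B=26 C=43 D=35] avail[A=41 B=26 C=35 D=23] open={R10,R11,R8}
Step 20: commit R10 -> on_hand[A=41 B=26 C=35 D=35] avail[A=41 B=26 C=35 D=23] open={R11,R8}
Open reservations: ['R11', 'R8'] -> 2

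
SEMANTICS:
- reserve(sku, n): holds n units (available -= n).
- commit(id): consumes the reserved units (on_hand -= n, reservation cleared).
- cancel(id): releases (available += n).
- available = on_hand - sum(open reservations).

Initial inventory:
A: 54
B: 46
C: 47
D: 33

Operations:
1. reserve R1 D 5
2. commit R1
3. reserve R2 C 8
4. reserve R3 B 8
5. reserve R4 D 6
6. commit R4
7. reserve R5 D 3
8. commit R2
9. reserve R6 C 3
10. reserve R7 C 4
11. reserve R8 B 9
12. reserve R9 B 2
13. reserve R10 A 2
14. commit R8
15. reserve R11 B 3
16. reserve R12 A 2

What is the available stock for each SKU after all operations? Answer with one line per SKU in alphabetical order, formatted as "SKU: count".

Answer: A: 50
B: 24
C: 32
D: 19

Derivation:
Step 1: reserve R1 D 5 -> on_hand[A=54 B=46 C=47 D=33] avail[A=54 B=46 C=47 D=28] open={R1}
Step 2: commit R1 -> on_hand[A=54 B=46 C=47 D=28] avail[A=54 B=46 C=47 D=28] open={}
Step 3: reserve R2 C 8 -> on_hand[A=54 B=46 C=47 D=28] avail[A=54 B=46 C=39 D=28] open={R2}
Step 4: reserve R3 B 8 -> on_hand[A=54 B=46 C=47 D=28] avail[A=54 B=38 C=39 D=28] open={R2,R3}
Step 5: reserve R4 D 6 -> on_hand[A=54 B=46 C=47 D=28] avail[A=54 B=38 C=39 D=22] open={R2,R3,R4}
Step 6: commit R4 -> on_hand[A=54 B=46 C=47 D=22] avail[A=54 B=38 C=39 D=22] open={R2,R3}
Step 7: reserve R5 D 3 -> on_hand[A=54 B=46 C=47 D=22] avail[A=54 B=38 C=39 D=19] open={R2,R3,R5}
Step 8: commit R2 -> on_hand[A=54 B=46 C=39 D=22] avail[A=54 B=38 C=39 D=19] open={R3,R5}
Step 9: reserve R6 C 3 -> on_hand[A=54 B=46 C=39 D=22] avail[A=54 B=38 C=36 D=19] open={R3,R5,R6}
Step 10: reserve R7 C 4 -> on_hand[A=54 B=46 C=39 D=22] avail[A=54 B=38 C=32 D=19] open={R3,R5,R6,R7}
Step 11: reserve R8 B 9 -> on_hand[A=54 B=46 C=39 D=22] avail[A=54 B=29 C=32 D=19] open={R3,R5,R6,R7,R8}
Step 12: reserve R9 B 2 -> on_hand[A=54 B=46 C=39 D=22] avail[A=54 B=27 C=32 D=19] open={R3,R5,R6,R7,R8,R9}
Step 13: reserve R10 A 2 -> on_hand[A=54 B=46 C=39 D=22] avail[A=52 B=27 C=32 D=19] open={R10,R3,R5,R6,R7,R8,R9}
Step 14: commit R8 -> on_hand[A=54 B=37 C=39 D=22] avail[A=52 B=27 C=32 D=19] open={R10,R3,R5,R6,R7,R9}
Step 15: reserve R11 B 3 -> on_hand[A=54 B=37 C=39 D=22] avail[A=52 B=24 C=32 D=19] open={R10,R11,R3,R5,R6,R7,R9}
Step 16: reserve R12 A 2 -> on_hand[A=54 B=37 C=39 D=22] avail[A=50 B=24 C=32 D=19] open={R10,R11,R12,R3,R5,R6,R7,R9}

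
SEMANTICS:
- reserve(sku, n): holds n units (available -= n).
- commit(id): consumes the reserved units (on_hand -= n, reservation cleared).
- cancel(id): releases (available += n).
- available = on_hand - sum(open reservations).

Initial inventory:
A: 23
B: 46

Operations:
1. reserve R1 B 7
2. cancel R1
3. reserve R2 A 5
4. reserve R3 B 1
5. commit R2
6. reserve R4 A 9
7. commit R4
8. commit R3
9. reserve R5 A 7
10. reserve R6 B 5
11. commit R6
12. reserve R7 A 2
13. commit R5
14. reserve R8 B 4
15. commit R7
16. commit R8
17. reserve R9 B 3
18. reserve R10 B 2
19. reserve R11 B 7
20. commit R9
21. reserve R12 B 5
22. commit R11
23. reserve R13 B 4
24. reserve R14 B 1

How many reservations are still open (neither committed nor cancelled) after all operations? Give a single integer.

Step 1: reserve R1 B 7 -> on_hand[A=23 B=46] avail[A=23 B=39] open={R1}
Step 2: cancel R1 -> on_hand[A=23 B=46] avail[A=23 B=46] open={}
Step 3: reserve R2 A 5 -> on_hand[A=23 B=46] avail[A=18 B=46] open={R2}
Step 4: reserve R3 B 1 -> on_hand[A=23 B=46] avail[A=18 B=45] open={R2,R3}
Step 5: commit R2 -> on_hand[A=18 B=46] avail[A=18 B=45] open={R3}
Step 6: reserve R4 A 9 -> on_hand[A=18 B=46] avail[A=9 B=45] open={R3,R4}
Step 7: commit R4 -> on_hand[A=9 B=46] avail[A=9 B=45] open={R3}
Step 8: commit R3 -> on_hand[A=9 B=45] avail[A=9 B=45] open={}
Step 9: reserve R5 A 7 -> on_hand[A=9 B=45] avail[A=2 B=45] open={R5}
Step 10: reserve R6 B 5 -> on_hand[A=9 B=45] avail[A=2 B=40] open={R5,R6}
Step 11: commit R6 -> on_hand[A=9 B=40] avail[A=2 B=40] open={R5}
Step 12: reserve R7 A 2 -> on_hand[A=9 B=40] avail[A=0 B=40] open={R5,R7}
Step 13: commit R5 -> on_hand[A=2 B=40] avail[A=0 B=40] open={R7}
Step 14: reserve R8 B 4 -> on_hand[A=2 B=40] avail[A=0 B=36] open={R7,R8}
Step 15: commit R7 -> on_hand[A=0 B=40] avail[A=0 B=36] open={R8}
Step 16: commit R8 -> on_hand[A=0 B=36] avail[A=0 B=36] open={}
Step 17: reserve R9 B 3 -> on_hand[A=0 B=36] avail[A=0 B=33] open={R9}
Step 18: reserve R10 B 2 -> on_hand[A=0 B=36] avail[A=0 B=31] open={R10,R9}
Step 19: reserve R11 B 7 -> on_hand[A=0 B=36] avail[A=0 B=24] open={R10,R11,R9}
Step 20: commit R9 -> on_hand[A=0 B=33] avail[A=0 B=24] open={R10,R11}
Step 21: reserve R12 B 5 -> on_hand[A=0 B=33] avail[A=0 B=19] open={R10,R11,R12}
Step 22: commit R11 -> on_hand[A=0 B=26] avail[A=0 B=19] open={R10,R12}
Step 23: reserve R13 B 4 -> on_hand[A=0 B=26] avail[A=0 B=15] open={R10,R12,R13}
Step 24: reserve R14 B 1 -> on_hand[A=0 B=26] avail[A=0 B=14] open={R10,R12,R13,R14}
Open reservations: ['R10', 'R12', 'R13', 'R14'] -> 4

Answer: 4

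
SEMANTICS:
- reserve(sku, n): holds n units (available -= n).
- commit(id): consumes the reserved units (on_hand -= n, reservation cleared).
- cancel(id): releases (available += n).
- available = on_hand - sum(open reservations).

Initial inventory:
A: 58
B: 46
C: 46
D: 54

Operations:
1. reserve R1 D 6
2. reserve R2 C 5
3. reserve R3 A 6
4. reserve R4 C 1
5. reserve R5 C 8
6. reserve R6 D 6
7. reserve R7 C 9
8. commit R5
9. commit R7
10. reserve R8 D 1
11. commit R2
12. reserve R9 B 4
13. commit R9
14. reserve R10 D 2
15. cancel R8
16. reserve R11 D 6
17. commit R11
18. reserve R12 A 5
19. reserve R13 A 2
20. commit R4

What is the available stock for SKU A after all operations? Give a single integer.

Answer: 45

Derivation:
Step 1: reserve R1 D 6 -> on_hand[A=58 B=46 C=46 D=54] avail[A=58 B=46 C=46 D=48] open={R1}
Step 2: reserve R2 C 5 -> on_hand[A=58 B=46 C=46 D=54] avail[A=58 B=46 C=41 D=48] open={R1,R2}
Step 3: reserve R3 A 6 -> on_hand[A=58 B=46 C=46 D=54] avail[A=52 B=46 C=41 D=48] open={R1,R2,R3}
Step 4: reserve R4 C 1 -> on_hand[A=58 B=46 C=46 D=54] avail[A=52 B=46 C=40 D=48] open={R1,R2,R3,R4}
Step 5: reserve R5 C 8 -> on_hand[A=58 B=46 C=46 D=54] avail[A=52 B=46 C=32 D=48] open={R1,R2,R3,R4,R5}
Step 6: reserve R6 D 6 -> on_hand[A=58 B=46 C=46 D=54] avail[A=52 B=46 C=32 D=42] open={R1,R2,R3,R4,R5,R6}
Step 7: reserve R7 C 9 -> on_hand[A=58 B=46 C=46 D=54] avail[A=52 B=46 C=23 D=42] open={R1,R2,R3,R4,R5,R6,R7}
Step 8: commit R5 -> on_hand[A=58 B=46 C=38 D=54] avail[A=52 B=46 C=23 D=42] open={R1,R2,R3,R4,R6,R7}
Step 9: commit R7 -> on_hand[A=58 B=46 C=29 D=54] avail[A=52 B=46 C=23 D=42] open={R1,R2,R3,R4,R6}
Step 10: reserve R8 D 1 -> on_hand[A=58 B=46 C=29 D=54] avail[A=52 B=46 C=23 D=41] open={R1,R2,R3,R4,R6,R8}
Step 11: commit R2 -> on_hand[A=58 B=46 C=24 D=54] avail[A=52 B=46 C=23 D=41] open={R1,R3,R4,R6,R8}
Step 12: reserve R9 B 4 -> on_hand[A=58 B=46 C=24 D=54] avail[A=52 B=42 C=23 D=41] open={R1,R3,R4,R6,R8,R9}
Step 13: commit R9 -> on_hand[A=58 B=42 C=24 D=54] avail[A=52 B=42 C=23 D=41] open={R1,R3,R4,R6,R8}
Step 14: reserve R10 D 2 -> on_hand[A=58 B=42 C=24 D=54] avail[A=52 B=42 C=23 D=39] open={R1,R10,R3,R4,R6,R8}
Step 15: cancel R8 -> on_hand[A=58 B=42 C=24 D=54] avail[A=52 B=42 C=23 D=40] open={R1,R10,R3,R4,R6}
Step 16: reserve R11 D 6 -> on_hand[A=58 B=42 C=24 D=54] avail[A=52 B=42 C=23 D=34] open={R1,R10,R11,R3,R4,R6}
Step 17: commit R11 -> on_hand[A=58 B=42 C=24 D=48] avail[A=52 B=42 C=23 D=34] open={R1,R10,R3,R4,R6}
Step 18: reserve R12 A 5 -> on_hand[A=58 B=42 C=24 D=48] avail[A=47 B=42 C=23 D=34] open={R1,R10,R12,R3,R4,R6}
Step 19: reserve R13 A 2 -> on_hand[A=58 B=42 C=24 D=48] avail[A=45 B=42 C=23 D=34] open={R1,R10,R12,R13,R3,R4,R6}
Step 20: commit R4 -> on_hand[A=58 B=42 C=23 D=48] avail[A=45 B=42 C=23 D=34] open={R1,R10,R12,R13,R3,R6}
Final available[A] = 45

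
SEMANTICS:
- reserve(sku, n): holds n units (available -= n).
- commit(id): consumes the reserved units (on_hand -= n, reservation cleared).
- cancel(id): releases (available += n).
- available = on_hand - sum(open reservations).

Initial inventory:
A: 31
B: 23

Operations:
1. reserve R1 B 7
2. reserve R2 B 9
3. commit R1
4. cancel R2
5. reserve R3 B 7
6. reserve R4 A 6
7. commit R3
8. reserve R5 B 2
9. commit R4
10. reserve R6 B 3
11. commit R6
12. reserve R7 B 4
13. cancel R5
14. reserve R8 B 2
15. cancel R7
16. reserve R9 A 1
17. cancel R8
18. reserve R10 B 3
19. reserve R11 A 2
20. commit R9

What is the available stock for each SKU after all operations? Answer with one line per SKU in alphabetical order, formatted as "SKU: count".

Answer: A: 22
B: 3

Derivation:
Step 1: reserve R1 B 7 -> on_hand[A=31 B=23] avail[A=31 B=16] open={R1}
Step 2: reserve R2 B 9 -> on_hand[A=31 B=23] avail[A=31 B=7] open={R1,R2}
Step 3: commit R1 -> on_hand[A=31 B=16] avail[A=31 B=7] open={R2}
Step 4: cancel R2 -> on_hand[A=31 B=16] avail[A=31 B=16] open={}
Step 5: reserve R3 B 7 -> on_hand[A=31 B=16] avail[A=31 B=9] open={R3}
Step 6: reserve R4 A 6 -> on_hand[A=31 B=16] avail[A=25 B=9] open={R3,R4}
Step 7: commit R3 -> on_hand[A=31 B=9] avail[A=25 B=9] open={R4}
Step 8: reserve R5 B 2 -> on_hand[A=31 B=9] avail[A=25 B=7] open={R4,R5}
Step 9: commit R4 -> on_hand[A=25 B=9] avail[A=25 B=7] open={R5}
Step 10: reserve R6 B 3 -> on_hand[A=25 B=9] avail[A=25 B=4] open={R5,R6}
Step 11: commit R6 -> on_hand[A=25 B=6] avail[A=25 B=4] open={R5}
Step 12: reserve R7 B 4 -> on_hand[A=25 B=6] avail[A=25 B=0] open={R5,R7}
Step 13: cancel R5 -> on_hand[A=25 B=6] avail[A=25 B=2] open={R7}
Step 14: reserve R8 B 2 -> on_hand[A=25 B=6] avail[A=25 B=0] open={R7,R8}
Step 15: cancel R7 -> on_hand[A=25 B=6] avail[A=25 B=4] open={R8}
Step 16: reserve R9 A 1 -> on_hand[A=25 B=6] avail[A=24 B=4] open={R8,R9}
Step 17: cancel R8 -> on_hand[A=25 B=6] avail[A=24 B=6] open={R9}
Step 18: reserve R10 B 3 -> on_hand[A=25 B=6] avail[A=24 B=3] open={R10,R9}
Step 19: reserve R11 A 2 -> on_hand[A=25 B=6] avail[A=22 B=3] open={R10,R11,R9}
Step 20: commit R9 -> on_hand[A=24 B=6] avail[A=22 B=3] open={R10,R11}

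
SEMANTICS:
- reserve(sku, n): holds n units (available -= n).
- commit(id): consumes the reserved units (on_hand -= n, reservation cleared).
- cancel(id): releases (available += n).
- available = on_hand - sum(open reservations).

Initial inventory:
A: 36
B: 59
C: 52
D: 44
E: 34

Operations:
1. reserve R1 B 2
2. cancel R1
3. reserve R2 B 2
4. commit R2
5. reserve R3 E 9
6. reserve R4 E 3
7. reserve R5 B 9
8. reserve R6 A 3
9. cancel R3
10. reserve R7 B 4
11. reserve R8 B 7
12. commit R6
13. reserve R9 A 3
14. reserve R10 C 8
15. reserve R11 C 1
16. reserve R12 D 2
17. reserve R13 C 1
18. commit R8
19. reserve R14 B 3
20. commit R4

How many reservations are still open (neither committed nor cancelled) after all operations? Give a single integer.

Answer: 8

Derivation:
Step 1: reserve R1 B 2 -> on_hand[A=36 B=59 C=52 D=44 E=34] avail[A=36 B=57 C=52 D=44 E=34] open={R1}
Step 2: cancel R1 -> on_hand[A=36 B=59 C=52 D=44 E=34] avail[A=36 B=59 C=52 D=44 E=34] open={}
Step 3: reserve R2 B 2 -> on_hand[A=36 B=59 C=52 D=44 E=34] avail[A=36 B=57 C=52 D=44 E=34] open={R2}
Step 4: commit R2 -> on_hand[A=36 B=57 C=52 D=44 E=34] avail[A=36 B=57 C=52 D=44 E=34] open={}
Step 5: reserve R3 E 9 -> on_hand[A=36 B=57 C=52 D=44 E=34] avail[A=36 B=57 C=52 D=44 E=25] open={R3}
Step 6: reserve R4 E 3 -> on_hand[A=36 B=57 C=52 D=44 E=34] avail[A=36 B=57 C=52 D=44 E=22] open={R3,R4}
Step 7: reserve R5 B 9 -> on_hand[A=36 B=57 C=52 D=44 E=34] avail[A=36 B=48 C=52 D=44 E=22] open={R3,R4,R5}
Step 8: reserve R6 A 3 -> on_hand[A=36 B=57 C=52 D=44 E=34] avail[A=33 B=48 C=52 D=44 E=22] open={R3,R4,R5,R6}
Step 9: cancel R3 -> on_hand[A=36 B=57 C=52 D=44 E=34] avail[A=33 B=48 C=52 D=44 E=31] open={R4,R5,R6}
Step 10: reserve R7 B 4 -> on_hand[A=36 B=57 C=52 D=44 E=34] avail[A=33 B=44 C=52 D=44 E=31] open={R4,R5,R6,R7}
Step 11: reserve R8 B 7 -> on_hand[A=36 B=57 C=52 D=44 E=34] avail[A=33 B=37 C=52 D=44 E=31] open={R4,R5,R6,R7,R8}
Step 12: commit R6 -> on_hand[A=33 B=57 C=52 D=44 E=34] avail[A=33 B=37 C=52 D=44 E=31] open={R4,R5,R7,R8}
Step 13: reserve R9 A 3 -> on_hand[A=33 B=57 C=52 D=44 E=34] avail[A=30 B=37 C=52 D=44 E=31] open={R4,R5,R7,R8,R9}
Step 14: reserve R10 C 8 -> on_hand[A=33 B=57 C=52 D=44 E=34] avail[A=30 B=37 C=44 D=44 E=31] open={R10,R4,R5,R7,R8,R9}
Step 15: reserve R11 C 1 -> on_hand[A=33 B=57 C=52 D=44 E=34] avail[A=30 B=37 C=43 D=44 E=31] open={R10,R11,R4,R5,R7,R8,R9}
Step 16: reserve R12 D 2 -> on_hand[A=33 B=57 C=52 D=44 E=34] avail[A=30 B=37 C=43 D=42 E=31] open={R10,R11,R12,R4,R5,R7,R8,R9}
Step 17: reserve R13 C 1 -> on_hand[A=33 B=57 C=52 D=44 E=34] avail[A=30 B=37 C=42 D=42 E=31] open={R10,R11,R12,R13,R4,R5,R7,R8,R9}
Step 18: commit R8 -> on_hand[A=33 B=50 C=52 D=44 E=34] avail[A=30 B=37 C=42 D=42 E=31] open={R10,R11,R12,R13,R4,R5,R7,R9}
Step 19: reserve R14 B 3 -> on_hand[A=33 B=50 C=52 D=44 E=34] avail[A=30 B=34 C=42 D=42 E=31] open={R10,R11,R12,R13,R14,R4,R5,R7,R9}
Step 20: commit R4 -> on_hand[A=33 B=50 C=52 D=44 E=31] avail[A=30 B=34 C=42 D=42 E=31] open={R10,R11,R12,R13,R14,R5,R7,R9}
Open reservations: ['R10', 'R11', 'R12', 'R13', 'R14', 'R5', 'R7', 'R9'] -> 8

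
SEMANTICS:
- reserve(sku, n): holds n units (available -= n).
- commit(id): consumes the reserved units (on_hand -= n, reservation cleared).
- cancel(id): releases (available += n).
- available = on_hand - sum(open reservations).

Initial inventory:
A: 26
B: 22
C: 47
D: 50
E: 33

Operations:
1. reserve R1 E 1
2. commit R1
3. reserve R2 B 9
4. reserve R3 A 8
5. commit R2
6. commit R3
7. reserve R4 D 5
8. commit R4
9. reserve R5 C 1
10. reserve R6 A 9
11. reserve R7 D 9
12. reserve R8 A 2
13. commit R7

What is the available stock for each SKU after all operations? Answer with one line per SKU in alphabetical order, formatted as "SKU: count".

Answer: A: 7
B: 13
C: 46
D: 36
E: 32

Derivation:
Step 1: reserve R1 E 1 -> on_hand[A=26 B=22 C=47 D=50 E=33] avail[A=26 B=22 C=47 D=50 E=32] open={R1}
Step 2: commit R1 -> on_hand[A=26 B=22 C=47 D=50 E=32] avail[A=26 B=22 C=47 D=50 E=32] open={}
Step 3: reserve R2 B 9 -> on_hand[A=26 B=22 C=47 D=50 E=32] avail[A=26 B=13 C=47 D=50 E=32] open={R2}
Step 4: reserve R3 A 8 -> on_hand[A=26 B=22 C=47 D=50 E=32] avail[A=18 B=13 C=47 D=50 E=32] open={R2,R3}
Step 5: commit R2 -> on_hand[A=26 B=13 C=47 D=50 E=32] avail[A=18 B=13 C=47 D=50 E=32] open={R3}
Step 6: commit R3 -> on_hand[A=18 B=13 C=47 D=50 E=32] avail[A=18 B=13 C=47 D=50 E=32] open={}
Step 7: reserve R4 D 5 -> on_hand[A=18 B=13 C=47 D=50 E=32] avail[A=18 B=13 C=47 D=45 E=32] open={R4}
Step 8: commit R4 -> on_hand[A=18 B=13 C=47 D=45 E=32] avail[A=18 B=13 C=47 D=45 E=32] open={}
Step 9: reserve R5 C 1 -> on_hand[A=18 B=13 C=47 D=45 E=32] avail[A=18 B=13 C=46 D=45 E=32] open={R5}
Step 10: reserve R6 A 9 -> on_hand[A=18 B=13 C=47 D=45 E=32] avail[A=9 B=13 C=46 D=45 E=32] open={R5,R6}
Step 11: reserve R7 D 9 -> on_hand[A=18 B=13 C=47 D=45 E=32] avail[A=9 B=13 C=46 D=36 E=32] open={R5,R6,R7}
Step 12: reserve R8 A 2 -> on_hand[A=18 B=13 C=47 D=45 E=32] avail[A=7 B=13 C=46 D=36 E=32] open={R5,R6,R7,R8}
Step 13: commit R7 -> on_hand[A=18 B=13 C=47 D=36 E=32] avail[A=7 B=13 C=46 D=36 E=32] open={R5,R6,R8}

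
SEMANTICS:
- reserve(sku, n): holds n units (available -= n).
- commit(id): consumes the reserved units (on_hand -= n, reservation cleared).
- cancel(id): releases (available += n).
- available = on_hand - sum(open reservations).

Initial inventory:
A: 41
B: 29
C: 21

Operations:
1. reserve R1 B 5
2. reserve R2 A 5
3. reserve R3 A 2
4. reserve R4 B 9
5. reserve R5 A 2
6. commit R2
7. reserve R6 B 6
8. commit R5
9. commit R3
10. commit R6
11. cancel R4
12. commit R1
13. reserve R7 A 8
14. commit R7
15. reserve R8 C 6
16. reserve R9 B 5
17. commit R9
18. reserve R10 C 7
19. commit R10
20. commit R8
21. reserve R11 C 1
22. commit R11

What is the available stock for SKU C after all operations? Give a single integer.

Answer: 7

Derivation:
Step 1: reserve R1 B 5 -> on_hand[A=41 B=29 C=21] avail[A=41 B=24 C=21] open={R1}
Step 2: reserve R2 A 5 -> on_hand[A=41 B=29 C=21] avail[A=36 B=24 C=21] open={R1,R2}
Step 3: reserve R3 A 2 -> on_hand[A=41 B=29 C=21] avail[A=34 B=24 C=21] open={R1,R2,R3}
Step 4: reserve R4 B 9 -> on_hand[A=41 B=29 C=21] avail[A=34 B=15 C=21] open={R1,R2,R3,R4}
Step 5: reserve R5 A 2 -> on_hand[A=41 B=29 C=21] avail[A=32 B=15 C=21] open={R1,R2,R3,R4,R5}
Step 6: commit R2 -> on_hand[A=36 B=29 C=21] avail[A=32 B=15 C=21] open={R1,R3,R4,R5}
Step 7: reserve R6 B 6 -> on_hand[A=36 B=29 C=21] avail[A=32 B=9 C=21] open={R1,R3,R4,R5,R6}
Step 8: commit R5 -> on_hand[A=34 B=29 C=21] avail[A=32 B=9 C=21] open={R1,R3,R4,R6}
Step 9: commit R3 -> on_hand[A=32 B=29 C=21] avail[A=32 B=9 C=21] open={R1,R4,R6}
Step 10: commit R6 -> on_hand[A=32 B=23 C=21] avail[A=32 B=9 C=21] open={R1,R4}
Step 11: cancel R4 -> on_hand[A=32 B=23 C=21] avail[A=32 B=18 C=21] open={R1}
Step 12: commit R1 -> on_hand[A=32 B=18 C=21] avail[A=32 B=18 C=21] open={}
Step 13: reserve R7 A 8 -> on_hand[A=32 B=18 C=21] avail[A=24 B=18 C=21] open={R7}
Step 14: commit R7 -> on_hand[A=24 B=18 C=21] avail[A=24 B=18 C=21] open={}
Step 15: reserve R8 C 6 -> on_hand[A=24 B=18 C=21] avail[A=24 B=18 C=15] open={R8}
Step 16: reserve R9 B 5 -> on_hand[A=24 B=18 C=21] avail[A=24 B=13 C=15] open={R8,R9}
Step 17: commit R9 -> on_hand[A=24 B=13 C=21] avail[A=24 B=13 C=15] open={R8}
Step 18: reserve R10 C 7 -> on_hand[A=24 B=13 C=21] avail[A=24 B=13 C=8] open={R10,R8}
Step 19: commit R10 -> on_hand[A=24 B=13 C=14] avail[A=24 B=13 C=8] open={R8}
Step 20: commit R8 -> on_hand[A=24 B=13 C=8] avail[A=24 B=13 C=8] open={}
Step 21: reserve R11 C 1 -> on_hand[A=24 B=13 C=8] avail[A=24 B=13 C=7] open={R11}
Step 22: commit R11 -> on_hand[A=24 B=13 C=7] avail[A=24 B=13 C=7] open={}
Final available[C] = 7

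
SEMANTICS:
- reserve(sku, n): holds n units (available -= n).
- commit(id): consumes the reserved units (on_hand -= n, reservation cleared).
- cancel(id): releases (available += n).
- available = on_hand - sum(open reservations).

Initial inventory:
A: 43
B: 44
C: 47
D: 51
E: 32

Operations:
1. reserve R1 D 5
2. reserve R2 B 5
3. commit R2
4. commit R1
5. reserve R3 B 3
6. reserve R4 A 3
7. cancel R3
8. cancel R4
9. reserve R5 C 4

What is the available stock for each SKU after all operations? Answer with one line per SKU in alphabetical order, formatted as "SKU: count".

Answer: A: 43
B: 39
C: 43
D: 46
E: 32

Derivation:
Step 1: reserve R1 D 5 -> on_hand[A=43 B=44 C=47 D=51 E=32] avail[A=43 B=44 C=47 D=46 E=32] open={R1}
Step 2: reserve R2 B 5 -> on_hand[A=43 B=44 C=47 D=51 E=32] avail[A=43 B=39 C=47 D=46 E=32] open={R1,R2}
Step 3: commit R2 -> on_hand[A=43 B=39 C=47 D=51 E=32] avail[A=43 B=39 C=47 D=46 E=32] open={R1}
Step 4: commit R1 -> on_hand[A=43 B=39 C=47 D=46 E=32] avail[A=43 B=39 C=47 D=46 E=32] open={}
Step 5: reserve R3 B 3 -> on_hand[A=43 B=39 C=47 D=46 E=32] avail[A=43 B=36 C=47 D=46 E=32] open={R3}
Step 6: reserve R4 A 3 -> on_hand[A=43 B=39 C=47 D=46 E=32] avail[A=40 B=36 C=47 D=46 E=32] open={R3,R4}
Step 7: cancel R3 -> on_hand[A=43 B=39 C=47 D=46 E=32] avail[A=40 B=39 C=47 D=46 E=32] open={R4}
Step 8: cancel R4 -> on_hand[A=43 B=39 C=47 D=46 E=32] avail[A=43 B=39 C=47 D=46 E=32] open={}
Step 9: reserve R5 C 4 -> on_hand[A=43 B=39 C=47 D=46 E=32] avail[A=43 B=39 C=43 D=46 E=32] open={R5}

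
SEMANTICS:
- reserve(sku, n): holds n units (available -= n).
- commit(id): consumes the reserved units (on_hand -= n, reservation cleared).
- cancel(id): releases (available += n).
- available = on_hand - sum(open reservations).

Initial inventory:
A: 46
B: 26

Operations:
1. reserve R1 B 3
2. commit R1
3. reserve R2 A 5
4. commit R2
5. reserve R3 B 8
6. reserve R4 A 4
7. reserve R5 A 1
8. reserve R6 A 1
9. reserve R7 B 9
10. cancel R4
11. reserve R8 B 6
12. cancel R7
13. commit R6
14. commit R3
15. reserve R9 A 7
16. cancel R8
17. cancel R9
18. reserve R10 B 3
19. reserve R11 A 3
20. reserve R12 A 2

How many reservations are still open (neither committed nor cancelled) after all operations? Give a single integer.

Step 1: reserve R1 B 3 -> on_hand[A=46 B=26] avail[A=46 B=23] open={R1}
Step 2: commit R1 -> on_hand[A=46 B=23] avail[A=46 B=23] open={}
Step 3: reserve R2 A 5 -> on_hand[A=46 B=23] avail[A=41 B=23] open={R2}
Step 4: commit R2 -> on_hand[A=41 B=23] avail[A=41 B=23] open={}
Step 5: reserve R3 B 8 -> on_hand[A=41 B=23] avail[A=41 B=15] open={R3}
Step 6: reserve R4 A 4 -> on_hand[A=41 B=23] avail[A=37 B=15] open={R3,R4}
Step 7: reserve R5 A 1 -> on_hand[A=41 B=23] avail[A=36 B=15] open={R3,R4,R5}
Step 8: reserve R6 A 1 -> on_hand[A=41 B=23] avail[A=35 B=15] open={R3,R4,R5,R6}
Step 9: reserve R7 B 9 -> on_hand[A=41 B=23] avail[A=35 B=6] open={R3,R4,R5,R6,R7}
Step 10: cancel R4 -> on_hand[A=41 B=23] avail[A=39 B=6] open={R3,R5,R6,R7}
Step 11: reserve R8 B 6 -> on_hand[A=41 B=23] avail[A=39 B=0] open={R3,R5,R6,R7,R8}
Step 12: cancel R7 -> on_hand[A=41 B=23] avail[A=39 B=9] open={R3,R5,R6,R8}
Step 13: commit R6 -> on_hand[A=40 B=23] avail[A=39 B=9] open={R3,R5,R8}
Step 14: commit R3 -> on_hand[A=40 B=15] avail[A=39 B=9] open={R5,R8}
Step 15: reserve R9 A 7 -> on_hand[A=40 B=15] avail[A=32 B=9] open={R5,R8,R9}
Step 16: cancel R8 -> on_hand[A=40 B=15] avail[A=32 B=15] open={R5,R9}
Step 17: cancel R9 -> on_hand[A=40 B=15] avail[A=39 B=15] open={R5}
Step 18: reserve R10 B 3 -> on_hand[A=40 B=15] avail[A=39 B=12] open={R10,R5}
Step 19: reserve R11 A 3 -> on_hand[A=40 B=15] avail[A=36 B=12] open={R10,R11,R5}
Step 20: reserve R12 A 2 -> on_hand[A=40 B=15] avail[A=34 B=12] open={R10,R11,R12,R5}
Open reservations: ['R10', 'R11', 'R12', 'R5'] -> 4

Answer: 4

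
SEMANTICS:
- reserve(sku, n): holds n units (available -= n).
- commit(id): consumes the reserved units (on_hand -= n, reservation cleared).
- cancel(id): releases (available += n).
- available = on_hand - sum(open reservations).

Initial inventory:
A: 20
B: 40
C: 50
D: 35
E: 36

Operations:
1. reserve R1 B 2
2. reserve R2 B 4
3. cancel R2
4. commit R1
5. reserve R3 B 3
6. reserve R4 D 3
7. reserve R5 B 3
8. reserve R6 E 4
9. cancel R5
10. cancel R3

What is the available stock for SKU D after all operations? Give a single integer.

Answer: 32

Derivation:
Step 1: reserve R1 B 2 -> on_hand[A=20 B=40 C=50 D=35 E=36] avail[A=20 B=38 C=50 D=35 E=36] open={R1}
Step 2: reserve R2 B 4 -> on_hand[A=20 B=40 C=50 D=35 E=36] avail[A=20 B=34 C=50 D=35 E=36] open={R1,R2}
Step 3: cancel R2 -> on_hand[A=20 B=40 C=50 D=35 E=36] avail[A=20 B=38 C=50 D=35 E=36] open={R1}
Step 4: commit R1 -> on_hand[A=20 B=38 C=50 D=35 E=36] avail[A=20 B=38 C=50 D=35 E=36] open={}
Step 5: reserve R3 B 3 -> on_hand[A=20 B=38 C=50 D=35 E=36] avail[A=20 B=35 C=50 D=35 E=36] open={R3}
Step 6: reserve R4 D 3 -> on_hand[A=20 B=38 C=50 D=35 E=36] avail[A=20 B=35 C=50 D=32 E=36] open={R3,R4}
Step 7: reserve R5 B 3 -> on_hand[A=20 B=38 C=50 D=35 E=36] avail[A=20 B=32 C=50 D=32 E=36] open={R3,R4,R5}
Step 8: reserve R6 E 4 -> on_hand[A=20 B=38 C=50 D=35 E=36] avail[A=20 B=32 C=50 D=32 E=32] open={R3,R4,R5,R6}
Step 9: cancel R5 -> on_hand[A=20 B=38 C=50 D=35 E=36] avail[A=20 B=35 C=50 D=32 E=32] open={R3,R4,R6}
Step 10: cancel R3 -> on_hand[A=20 B=38 C=50 D=35 E=36] avail[A=20 B=38 C=50 D=32 E=32] open={R4,R6}
Final available[D] = 32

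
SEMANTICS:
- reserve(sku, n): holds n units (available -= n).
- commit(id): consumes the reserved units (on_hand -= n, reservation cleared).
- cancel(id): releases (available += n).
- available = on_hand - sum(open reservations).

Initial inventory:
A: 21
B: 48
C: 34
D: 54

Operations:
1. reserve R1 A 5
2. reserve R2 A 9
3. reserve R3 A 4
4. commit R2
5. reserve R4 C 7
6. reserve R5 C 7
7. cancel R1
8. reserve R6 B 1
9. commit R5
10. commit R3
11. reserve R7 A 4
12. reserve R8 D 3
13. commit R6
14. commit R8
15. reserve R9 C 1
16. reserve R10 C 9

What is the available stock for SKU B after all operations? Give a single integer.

Step 1: reserve R1 A 5 -> on_hand[A=21 B=48 C=34 D=54] avail[A=16 B=48 C=34 D=54] open={R1}
Step 2: reserve R2 A 9 -> on_hand[A=21 B=48 C=34 D=54] avail[A=7 B=48 C=34 D=54] open={R1,R2}
Step 3: reserve R3 A 4 -> on_hand[A=21 B=48 C=34 D=54] avail[A=3 B=48 C=34 D=54] open={R1,R2,R3}
Step 4: commit R2 -> on_hand[A=12 B=48 C=34 D=54] avail[A=3 B=48 C=34 D=54] open={R1,R3}
Step 5: reserve R4 C 7 -> on_hand[A=12 B=48 C=34 D=54] avail[A=3 B=48 C=27 D=54] open={R1,R3,R4}
Step 6: reserve R5 C 7 -> on_hand[A=12 B=48 C=34 D=54] avail[A=3 B=48 C=20 D=54] open={R1,R3,R4,R5}
Step 7: cancel R1 -> on_hand[A=12 B=48 C=34 D=54] avail[A=8 B=48 C=20 D=54] open={R3,R4,R5}
Step 8: reserve R6 B 1 -> on_hand[A=12 B=48 C=34 D=54] avail[A=8 B=47 C=20 D=54] open={R3,R4,R5,R6}
Step 9: commit R5 -> on_hand[A=12 B=48 C=27 D=54] avail[A=8 B=47 C=20 D=54] open={R3,R4,R6}
Step 10: commit R3 -> on_hand[A=8 B=48 C=27 D=54] avail[A=8 B=47 C=20 D=54] open={R4,R6}
Step 11: reserve R7 A 4 -> on_hand[A=8 B=48 C=27 D=54] avail[A=4 B=47 C=20 D=54] open={R4,R6,R7}
Step 12: reserve R8 D 3 -> on_hand[A=8 B=48 C=27 D=54] avail[A=4 B=47 C=20 D=51] open={R4,R6,R7,R8}
Step 13: commit R6 -> on_hand[A=8 B=47 C=27 D=54] avail[A=4 B=47 C=20 D=51] open={R4,R7,R8}
Step 14: commit R8 -> on_hand[A=8 B=47 C=27 D=51] avail[A=4 B=47 C=20 D=51] open={R4,R7}
Step 15: reserve R9 C 1 -> on_hand[A=8 B=47 C=27 D=51] avail[A=4 B=47 C=19 D=51] open={R4,R7,R9}
Step 16: reserve R10 C 9 -> on_hand[A=8 B=47 C=27 D=51] avail[A=4 B=47 C=10 D=51] open={R10,R4,R7,R9}
Final available[B] = 47

Answer: 47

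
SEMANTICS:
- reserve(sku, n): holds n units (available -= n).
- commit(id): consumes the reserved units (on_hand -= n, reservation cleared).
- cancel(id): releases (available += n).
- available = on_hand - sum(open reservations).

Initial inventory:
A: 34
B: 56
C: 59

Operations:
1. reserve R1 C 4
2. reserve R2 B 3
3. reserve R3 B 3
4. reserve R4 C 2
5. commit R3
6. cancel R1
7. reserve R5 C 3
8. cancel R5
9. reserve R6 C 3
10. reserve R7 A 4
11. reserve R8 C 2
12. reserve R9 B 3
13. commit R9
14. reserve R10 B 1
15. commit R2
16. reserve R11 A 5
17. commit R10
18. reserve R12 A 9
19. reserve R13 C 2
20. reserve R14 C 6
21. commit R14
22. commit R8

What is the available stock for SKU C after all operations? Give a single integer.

Answer: 44

Derivation:
Step 1: reserve R1 C 4 -> on_hand[A=34 B=56 C=59] avail[A=34 B=56 C=55] open={R1}
Step 2: reserve R2 B 3 -> on_hand[A=34 B=56 C=59] avail[A=34 B=53 C=55] open={R1,R2}
Step 3: reserve R3 B 3 -> on_hand[A=34 B=56 C=59] avail[A=34 B=50 C=55] open={R1,R2,R3}
Step 4: reserve R4 C 2 -> on_hand[A=34 B=56 C=59] avail[A=34 B=50 C=53] open={R1,R2,R3,R4}
Step 5: commit R3 -> on_hand[A=34 B=53 C=59] avail[A=34 B=50 C=53] open={R1,R2,R4}
Step 6: cancel R1 -> on_hand[A=34 B=53 C=59] avail[A=34 B=50 C=57] open={R2,R4}
Step 7: reserve R5 C 3 -> on_hand[A=34 B=53 C=59] avail[A=34 B=50 C=54] open={R2,R4,R5}
Step 8: cancel R5 -> on_hand[A=34 B=53 C=59] avail[A=34 B=50 C=57] open={R2,R4}
Step 9: reserve R6 C 3 -> on_hand[A=34 B=53 C=59] avail[A=34 B=50 C=54] open={R2,R4,R6}
Step 10: reserve R7 A 4 -> on_hand[A=34 B=53 C=59] avail[A=30 B=50 C=54] open={R2,R4,R6,R7}
Step 11: reserve R8 C 2 -> on_hand[A=34 B=53 C=59] avail[A=30 B=50 C=52] open={R2,R4,R6,R7,R8}
Step 12: reserve R9 B 3 -> on_hand[A=34 B=53 C=59] avail[A=30 B=47 C=52] open={R2,R4,R6,R7,R8,R9}
Step 13: commit R9 -> on_hand[A=34 B=50 C=59] avail[A=30 B=47 C=52] open={R2,R4,R6,R7,R8}
Step 14: reserve R10 B 1 -> on_hand[A=34 B=50 C=59] avail[A=30 B=46 C=52] open={R10,R2,R4,R6,R7,R8}
Step 15: commit R2 -> on_hand[A=34 B=47 C=59] avail[A=30 B=46 C=52] open={R10,R4,R6,R7,R8}
Step 16: reserve R11 A 5 -> on_hand[A=34 B=47 C=59] avail[A=25 B=46 C=52] open={R10,R11,R4,R6,R7,R8}
Step 17: commit R10 -> on_hand[A=34 B=46 C=59] avail[A=25 B=46 C=52] open={R11,R4,R6,R7,R8}
Step 18: reserve R12 A 9 -> on_hand[A=34 B=46 C=59] avail[A=16 B=46 C=52] open={R11,R12,R4,R6,R7,R8}
Step 19: reserve R13 C 2 -> on_hand[A=34 B=46 C=59] avail[A=16 B=46 C=50] open={R11,R12,R13,R4,R6,R7,R8}
Step 20: reserve R14 C 6 -> on_hand[A=34 B=46 C=59] avail[A=16 B=46 C=44] open={R11,R12,R13,R14,R4,R6,R7,R8}
Step 21: commit R14 -> on_hand[A=34 B=46 C=53] avail[A=16 B=46 C=44] open={R11,R12,R13,R4,R6,R7,R8}
Step 22: commit R8 -> on_hand[A=34 B=46 C=51] avail[A=16 B=46 C=44] open={R11,R12,R13,R4,R6,R7}
Final available[C] = 44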